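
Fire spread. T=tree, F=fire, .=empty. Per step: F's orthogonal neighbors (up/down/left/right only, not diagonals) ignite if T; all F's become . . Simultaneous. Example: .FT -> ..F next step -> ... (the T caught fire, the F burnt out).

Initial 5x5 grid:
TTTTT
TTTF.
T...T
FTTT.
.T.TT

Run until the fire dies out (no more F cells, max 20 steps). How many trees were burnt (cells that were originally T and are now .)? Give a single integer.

Answer: 15

Derivation:
Step 1: +4 fires, +2 burnt (F count now 4)
Step 2: +6 fires, +4 burnt (F count now 6)
Step 3: +3 fires, +6 burnt (F count now 3)
Step 4: +1 fires, +3 burnt (F count now 1)
Step 5: +1 fires, +1 burnt (F count now 1)
Step 6: +0 fires, +1 burnt (F count now 0)
Fire out after step 6
Initially T: 16, now '.': 24
Total burnt (originally-T cells now '.'): 15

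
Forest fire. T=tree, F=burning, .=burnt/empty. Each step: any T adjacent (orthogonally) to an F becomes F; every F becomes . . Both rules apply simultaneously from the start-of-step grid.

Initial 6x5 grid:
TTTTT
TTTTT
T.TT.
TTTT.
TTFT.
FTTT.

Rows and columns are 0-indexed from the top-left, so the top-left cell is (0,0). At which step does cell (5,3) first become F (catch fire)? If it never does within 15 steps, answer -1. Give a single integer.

Step 1: cell (5,3)='T' (+6 fires, +2 burnt)
Step 2: cell (5,3)='F' (+5 fires, +6 burnt)
  -> target ignites at step 2
Step 3: cell (5,3)='.' (+3 fires, +5 burnt)
Step 4: cell (5,3)='.' (+4 fires, +3 burnt)
Step 5: cell (5,3)='.' (+4 fires, +4 burnt)
Step 6: cell (5,3)='.' (+1 fires, +4 burnt)
Step 7: cell (5,3)='.' (+0 fires, +1 burnt)
  fire out at step 7

2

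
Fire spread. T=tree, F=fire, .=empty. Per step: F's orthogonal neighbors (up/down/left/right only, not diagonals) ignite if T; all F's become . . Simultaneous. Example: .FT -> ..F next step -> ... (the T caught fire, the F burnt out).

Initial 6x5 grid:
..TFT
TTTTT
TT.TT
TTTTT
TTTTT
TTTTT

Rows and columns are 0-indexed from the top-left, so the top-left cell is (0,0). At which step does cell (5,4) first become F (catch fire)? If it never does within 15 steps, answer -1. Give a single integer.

Step 1: cell (5,4)='T' (+3 fires, +1 burnt)
Step 2: cell (5,4)='T' (+3 fires, +3 burnt)
Step 3: cell (5,4)='T' (+3 fires, +3 burnt)
Step 4: cell (5,4)='T' (+5 fires, +3 burnt)
Step 5: cell (5,4)='T' (+5 fires, +5 burnt)
Step 6: cell (5,4)='F' (+4 fires, +5 burnt)
  -> target ignites at step 6
Step 7: cell (5,4)='.' (+2 fires, +4 burnt)
Step 8: cell (5,4)='.' (+1 fires, +2 burnt)
Step 9: cell (5,4)='.' (+0 fires, +1 burnt)
  fire out at step 9

6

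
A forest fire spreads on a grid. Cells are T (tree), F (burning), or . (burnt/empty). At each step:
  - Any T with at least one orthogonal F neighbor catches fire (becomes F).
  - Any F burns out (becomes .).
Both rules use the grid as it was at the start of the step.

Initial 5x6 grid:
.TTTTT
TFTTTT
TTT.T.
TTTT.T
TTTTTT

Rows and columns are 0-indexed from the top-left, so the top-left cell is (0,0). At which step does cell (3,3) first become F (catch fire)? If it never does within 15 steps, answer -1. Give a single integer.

Step 1: cell (3,3)='T' (+4 fires, +1 burnt)
Step 2: cell (3,3)='T' (+5 fires, +4 burnt)
Step 3: cell (3,3)='T' (+5 fires, +5 burnt)
Step 4: cell (3,3)='F' (+6 fires, +5 burnt)
  -> target ignites at step 4
Step 5: cell (3,3)='.' (+2 fires, +6 burnt)
Step 6: cell (3,3)='.' (+1 fires, +2 burnt)
Step 7: cell (3,3)='.' (+1 fires, +1 burnt)
Step 8: cell (3,3)='.' (+1 fires, +1 burnt)
Step 9: cell (3,3)='.' (+0 fires, +1 burnt)
  fire out at step 9

4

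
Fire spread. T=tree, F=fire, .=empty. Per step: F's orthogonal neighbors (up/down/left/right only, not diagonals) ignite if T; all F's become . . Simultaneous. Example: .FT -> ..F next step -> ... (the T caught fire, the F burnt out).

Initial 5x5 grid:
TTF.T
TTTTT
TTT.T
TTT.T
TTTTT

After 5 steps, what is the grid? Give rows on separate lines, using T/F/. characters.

Step 1: 2 trees catch fire, 1 burn out
  TF..T
  TTFTT
  TTT.T
  TTT.T
  TTTTT
Step 2: 4 trees catch fire, 2 burn out
  F...T
  TF.FT
  TTF.T
  TTT.T
  TTTTT
Step 3: 4 trees catch fire, 4 burn out
  ....T
  F...F
  TF..T
  TTF.T
  TTTTT
Step 4: 5 trees catch fire, 4 burn out
  ....F
  .....
  F...F
  TF..T
  TTFTT
Step 5: 4 trees catch fire, 5 burn out
  .....
  .....
  .....
  F...F
  TF.FT

.....
.....
.....
F...F
TF.FT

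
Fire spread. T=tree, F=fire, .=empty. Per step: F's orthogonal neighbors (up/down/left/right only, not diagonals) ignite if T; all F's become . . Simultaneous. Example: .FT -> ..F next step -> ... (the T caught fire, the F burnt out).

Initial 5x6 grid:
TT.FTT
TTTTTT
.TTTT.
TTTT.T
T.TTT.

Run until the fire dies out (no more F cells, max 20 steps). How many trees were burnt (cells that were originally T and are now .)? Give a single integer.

Answer: 22

Derivation:
Step 1: +2 fires, +1 burnt (F count now 2)
Step 2: +4 fires, +2 burnt (F count now 4)
Step 3: +5 fires, +4 burnt (F count now 5)
Step 4: +5 fires, +5 burnt (F count now 5)
Step 5: +4 fires, +5 burnt (F count now 4)
Step 6: +1 fires, +4 burnt (F count now 1)
Step 7: +1 fires, +1 burnt (F count now 1)
Step 8: +0 fires, +1 burnt (F count now 0)
Fire out after step 8
Initially T: 23, now '.': 29
Total burnt (originally-T cells now '.'): 22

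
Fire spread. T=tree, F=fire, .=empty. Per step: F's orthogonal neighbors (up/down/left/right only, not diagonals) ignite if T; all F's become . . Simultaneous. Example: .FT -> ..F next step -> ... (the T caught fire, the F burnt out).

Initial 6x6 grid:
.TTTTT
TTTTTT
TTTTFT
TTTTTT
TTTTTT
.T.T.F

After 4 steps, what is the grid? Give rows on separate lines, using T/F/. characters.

Step 1: 5 trees catch fire, 2 burn out
  .TTTTT
  TTTTFT
  TTTF.F
  TTTTFT
  TTTTTF
  .T.T..
Step 2: 7 trees catch fire, 5 burn out
  .TTTFT
  TTTF.F
  TTF...
  TTTF.F
  TTTTF.
  .T.T..
Step 3: 6 trees catch fire, 7 burn out
  .TTF.F
  TTF...
  TF....
  TTF...
  TTTF..
  .T.T..
Step 4: 6 trees catch fire, 6 burn out
  .TF...
  TF....
  F.....
  TF....
  TTF...
  .T.F..

.TF...
TF....
F.....
TF....
TTF...
.T.F..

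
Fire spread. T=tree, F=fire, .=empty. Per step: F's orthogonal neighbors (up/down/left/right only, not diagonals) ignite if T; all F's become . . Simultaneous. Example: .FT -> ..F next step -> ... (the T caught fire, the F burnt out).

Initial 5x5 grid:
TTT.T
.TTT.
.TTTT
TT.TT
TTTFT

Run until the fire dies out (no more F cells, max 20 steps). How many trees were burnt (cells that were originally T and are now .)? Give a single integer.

Answer: 18

Derivation:
Step 1: +3 fires, +1 burnt (F count now 3)
Step 2: +3 fires, +3 burnt (F count now 3)
Step 3: +5 fires, +3 burnt (F count now 5)
Step 4: +3 fires, +5 burnt (F count now 3)
Step 5: +2 fires, +3 burnt (F count now 2)
Step 6: +1 fires, +2 burnt (F count now 1)
Step 7: +1 fires, +1 burnt (F count now 1)
Step 8: +0 fires, +1 burnt (F count now 0)
Fire out after step 8
Initially T: 19, now '.': 24
Total burnt (originally-T cells now '.'): 18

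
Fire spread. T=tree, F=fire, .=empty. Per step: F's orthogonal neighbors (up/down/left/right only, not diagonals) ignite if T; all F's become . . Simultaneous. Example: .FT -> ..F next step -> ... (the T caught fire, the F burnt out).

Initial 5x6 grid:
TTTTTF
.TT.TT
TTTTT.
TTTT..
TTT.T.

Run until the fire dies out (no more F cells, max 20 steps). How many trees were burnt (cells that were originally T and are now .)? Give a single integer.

Answer: 21

Derivation:
Step 1: +2 fires, +1 burnt (F count now 2)
Step 2: +2 fires, +2 burnt (F count now 2)
Step 3: +2 fires, +2 burnt (F count now 2)
Step 4: +3 fires, +2 burnt (F count now 3)
Step 5: +4 fires, +3 burnt (F count now 4)
Step 6: +2 fires, +4 burnt (F count now 2)
Step 7: +3 fires, +2 burnt (F count now 3)
Step 8: +2 fires, +3 burnt (F count now 2)
Step 9: +1 fires, +2 burnt (F count now 1)
Step 10: +0 fires, +1 burnt (F count now 0)
Fire out after step 10
Initially T: 22, now '.': 29
Total burnt (originally-T cells now '.'): 21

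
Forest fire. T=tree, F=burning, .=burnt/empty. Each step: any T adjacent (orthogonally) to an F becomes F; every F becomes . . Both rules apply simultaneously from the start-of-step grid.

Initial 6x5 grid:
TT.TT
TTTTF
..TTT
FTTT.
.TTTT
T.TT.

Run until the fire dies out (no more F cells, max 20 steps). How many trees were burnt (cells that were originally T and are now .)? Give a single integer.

Step 1: +4 fires, +2 burnt (F count now 4)
Step 2: +5 fires, +4 burnt (F count now 5)
Step 3: +4 fires, +5 burnt (F count now 4)
Step 4: +4 fires, +4 burnt (F count now 4)
Step 5: +3 fires, +4 burnt (F count now 3)
Step 6: +0 fires, +3 burnt (F count now 0)
Fire out after step 6
Initially T: 21, now '.': 29
Total burnt (originally-T cells now '.'): 20

Answer: 20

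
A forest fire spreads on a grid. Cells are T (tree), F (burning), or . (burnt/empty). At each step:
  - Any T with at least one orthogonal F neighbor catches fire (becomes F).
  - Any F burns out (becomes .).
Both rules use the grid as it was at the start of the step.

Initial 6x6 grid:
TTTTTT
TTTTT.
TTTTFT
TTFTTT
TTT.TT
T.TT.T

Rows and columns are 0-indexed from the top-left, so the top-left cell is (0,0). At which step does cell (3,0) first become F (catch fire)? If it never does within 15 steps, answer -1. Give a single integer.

Step 1: cell (3,0)='T' (+8 fires, +2 burnt)
Step 2: cell (3,0)='F' (+9 fires, +8 burnt)
  -> target ignites at step 2
Step 3: cell (3,0)='.' (+8 fires, +9 burnt)
Step 4: cell (3,0)='.' (+4 fires, +8 burnt)
Step 5: cell (3,0)='.' (+1 fires, +4 burnt)
Step 6: cell (3,0)='.' (+0 fires, +1 burnt)
  fire out at step 6

2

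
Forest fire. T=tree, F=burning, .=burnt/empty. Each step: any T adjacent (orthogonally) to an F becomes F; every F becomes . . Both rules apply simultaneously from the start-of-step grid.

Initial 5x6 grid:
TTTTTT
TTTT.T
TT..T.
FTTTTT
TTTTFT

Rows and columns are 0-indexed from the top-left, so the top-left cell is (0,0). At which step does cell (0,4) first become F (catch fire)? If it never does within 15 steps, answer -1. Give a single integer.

Step 1: cell (0,4)='T' (+6 fires, +2 burnt)
Step 2: cell (0,4)='T' (+8 fires, +6 burnt)
Step 3: cell (0,4)='T' (+2 fires, +8 burnt)
Step 4: cell (0,4)='T' (+2 fires, +2 burnt)
Step 5: cell (0,4)='T' (+2 fires, +2 burnt)
Step 6: cell (0,4)='T' (+1 fires, +2 burnt)
Step 7: cell (0,4)='F' (+1 fires, +1 burnt)
  -> target ignites at step 7
Step 8: cell (0,4)='.' (+1 fires, +1 burnt)
Step 9: cell (0,4)='.' (+1 fires, +1 burnt)
Step 10: cell (0,4)='.' (+0 fires, +1 burnt)
  fire out at step 10

7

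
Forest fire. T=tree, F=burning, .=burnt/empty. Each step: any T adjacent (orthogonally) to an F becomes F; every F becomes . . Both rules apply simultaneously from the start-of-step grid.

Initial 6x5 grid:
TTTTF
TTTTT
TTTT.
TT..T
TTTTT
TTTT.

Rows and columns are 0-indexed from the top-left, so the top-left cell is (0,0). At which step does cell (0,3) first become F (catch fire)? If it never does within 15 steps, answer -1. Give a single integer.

Step 1: cell (0,3)='F' (+2 fires, +1 burnt)
  -> target ignites at step 1
Step 2: cell (0,3)='.' (+2 fires, +2 burnt)
Step 3: cell (0,3)='.' (+3 fires, +2 burnt)
Step 4: cell (0,3)='.' (+3 fires, +3 burnt)
Step 5: cell (0,3)='.' (+2 fires, +3 burnt)
Step 6: cell (0,3)='.' (+2 fires, +2 burnt)
Step 7: cell (0,3)='.' (+2 fires, +2 burnt)
Step 8: cell (0,3)='.' (+3 fires, +2 burnt)
Step 9: cell (0,3)='.' (+3 fires, +3 burnt)
Step 10: cell (0,3)='.' (+2 fires, +3 burnt)
Step 11: cell (0,3)='.' (+1 fires, +2 burnt)
Step 12: cell (0,3)='.' (+0 fires, +1 burnt)
  fire out at step 12

1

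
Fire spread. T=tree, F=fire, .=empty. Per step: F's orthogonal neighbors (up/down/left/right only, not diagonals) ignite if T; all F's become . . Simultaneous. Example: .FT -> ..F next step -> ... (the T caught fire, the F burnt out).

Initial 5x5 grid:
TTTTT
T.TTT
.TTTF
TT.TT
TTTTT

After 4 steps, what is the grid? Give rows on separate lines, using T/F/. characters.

Step 1: 3 trees catch fire, 1 burn out
  TTTTT
  T.TTF
  .TTF.
  TT.TF
  TTTTT
Step 2: 5 trees catch fire, 3 burn out
  TTTTF
  T.TF.
  .TF..
  TT.F.
  TTTTF
Step 3: 4 trees catch fire, 5 burn out
  TTTF.
  T.F..
  .F...
  TT...
  TTTF.
Step 4: 3 trees catch fire, 4 burn out
  TTF..
  T....
  .....
  TF...
  TTF..

TTF..
T....
.....
TF...
TTF..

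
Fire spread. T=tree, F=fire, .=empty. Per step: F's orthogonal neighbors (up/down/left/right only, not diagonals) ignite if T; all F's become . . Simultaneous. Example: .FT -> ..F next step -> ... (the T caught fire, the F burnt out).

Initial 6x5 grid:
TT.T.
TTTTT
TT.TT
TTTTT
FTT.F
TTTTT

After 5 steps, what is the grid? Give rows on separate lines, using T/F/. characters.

Step 1: 5 trees catch fire, 2 burn out
  TT.T.
  TTTTT
  TT.TT
  FTTTF
  .FT..
  FTTTF
Step 2: 7 trees catch fire, 5 burn out
  TT.T.
  TTTTT
  FT.TF
  .FTF.
  ..F..
  .FTF.
Step 3: 6 trees catch fire, 7 burn out
  TT.T.
  FTTTF
  .F.F.
  ..F..
  .....
  ..F..
Step 4: 3 trees catch fire, 6 burn out
  FT.T.
  .FTF.
  .....
  .....
  .....
  .....
Step 5: 3 trees catch fire, 3 burn out
  .F.F.
  ..F..
  .....
  .....
  .....
  .....

.F.F.
..F..
.....
.....
.....
.....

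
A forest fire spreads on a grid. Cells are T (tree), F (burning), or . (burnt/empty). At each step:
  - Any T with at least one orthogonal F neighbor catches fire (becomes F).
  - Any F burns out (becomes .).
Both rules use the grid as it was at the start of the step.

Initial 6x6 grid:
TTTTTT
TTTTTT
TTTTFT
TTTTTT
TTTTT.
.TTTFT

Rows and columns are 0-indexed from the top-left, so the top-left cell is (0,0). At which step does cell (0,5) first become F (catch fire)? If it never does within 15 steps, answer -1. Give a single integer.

Step 1: cell (0,5)='T' (+7 fires, +2 burnt)
Step 2: cell (0,5)='T' (+8 fires, +7 burnt)
Step 3: cell (0,5)='F' (+7 fires, +8 burnt)
  -> target ignites at step 3
Step 4: cell (0,5)='.' (+5 fires, +7 burnt)
Step 5: cell (0,5)='.' (+4 fires, +5 burnt)
Step 6: cell (0,5)='.' (+1 fires, +4 burnt)
Step 7: cell (0,5)='.' (+0 fires, +1 burnt)
  fire out at step 7

3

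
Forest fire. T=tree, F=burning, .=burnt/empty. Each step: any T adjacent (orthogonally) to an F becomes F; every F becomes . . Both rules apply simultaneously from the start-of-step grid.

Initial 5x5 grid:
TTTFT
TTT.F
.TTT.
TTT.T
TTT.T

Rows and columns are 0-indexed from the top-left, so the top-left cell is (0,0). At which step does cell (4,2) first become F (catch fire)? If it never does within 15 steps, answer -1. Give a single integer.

Step 1: cell (4,2)='T' (+2 fires, +2 burnt)
Step 2: cell (4,2)='T' (+2 fires, +2 burnt)
Step 3: cell (4,2)='T' (+3 fires, +2 burnt)
Step 4: cell (4,2)='T' (+4 fires, +3 burnt)
Step 5: cell (4,2)='F' (+2 fires, +4 burnt)
  -> target ignites at step 5
Step 6: cell (4,2)='.' (+2 fires, +2 burnt)
Step 7: cell (4,2)='.' (+1 fires, +2 burnt)
Step 8: cell (4,2)='.' (+0 fires, +1 burnt)
  fire out at step 8

5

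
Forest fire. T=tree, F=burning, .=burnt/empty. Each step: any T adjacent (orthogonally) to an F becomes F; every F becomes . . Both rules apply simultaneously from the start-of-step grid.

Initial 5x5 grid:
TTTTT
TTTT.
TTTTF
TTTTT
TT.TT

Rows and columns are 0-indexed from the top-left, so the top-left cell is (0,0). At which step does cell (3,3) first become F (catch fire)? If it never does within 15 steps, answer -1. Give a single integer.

Step 1: cell (3,3)='T' (+2 fires, +1 burnt)
Step 2: cell (3,3)='F' (+4 fires, +2 burnt)
  -> target ignites at step 2
Step 3: cell (3,3)='.' (+5 fires, +4 burnt)
Step 4: cell (3,3)='.' (+5 fires, +5 burnt)
Step 5: cell (3,3)='.' (+4 fires, +5 burnt)
Step 6: cell (3,3)='.' (+2 fires, +4 burnt)
Step 7: cell (3,3)='.' (+0 fires, +2 burnt)
  fire out at step 7

2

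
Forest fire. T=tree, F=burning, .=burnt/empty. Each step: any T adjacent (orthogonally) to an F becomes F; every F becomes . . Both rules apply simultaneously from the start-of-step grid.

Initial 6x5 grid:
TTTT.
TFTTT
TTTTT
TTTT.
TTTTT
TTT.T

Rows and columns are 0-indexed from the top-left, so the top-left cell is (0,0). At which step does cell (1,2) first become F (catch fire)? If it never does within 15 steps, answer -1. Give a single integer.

Step 1: cell (1,2)='F' (+4 fires, +1 burnt)
  -> target ignites at step 1
Step 2: cell (1,2)='.' (+6 fires, +4 burnt)
Step 3: cell (1,2)='.' (+6 fires, +6 burnt)
Step 4: cell (1,2)='.' (+5 fires, +6 burnt)
Step 5: cell (1,2)='.' (+3 fires, +5 burnt)
Step 6: cell (1,2)='.' (+1 fires, +3 burnt)
Step 7: cell (1,2)='.' (+1 fires, +1 burnt)
Step 8: cell (1,2)='.' (+0 fires, +1 burnt)
  fire out at step 8

1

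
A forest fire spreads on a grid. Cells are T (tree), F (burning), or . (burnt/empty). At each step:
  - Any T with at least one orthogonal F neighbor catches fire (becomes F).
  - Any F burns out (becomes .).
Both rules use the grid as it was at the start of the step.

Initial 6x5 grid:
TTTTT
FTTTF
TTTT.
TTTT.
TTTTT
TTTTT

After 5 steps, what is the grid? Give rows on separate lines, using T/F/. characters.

Step 1: 5 trees catch fire, 2 burn out
  FTTTF
  .FTF.
  FTTT.
  TTTT.
  TTTTT
  TTTTT
Step 2: 6 trees catch fire, 5 burn out
  .FTF.
  ..F..
  .FTF.
  FTTT.
  TTTTT
  TTTTT
Step 3: 5 trees catch fire, 6 burn out
  ..F..
  .....
  ..F..
  .FTF.
  FTTTT
  TTTTT
Step 4: 4 trees catch fire, 5 burn out
  .....
  .....
  .....
  ..F..
  .FTFT
  FTTTT
Step 5: 4 trees catch fire, 4 burn out
  .....
  .....
  .....
  .....
  ..F.F
  .FTFT

.....
.....
.....
.....
..F.F
.FTFT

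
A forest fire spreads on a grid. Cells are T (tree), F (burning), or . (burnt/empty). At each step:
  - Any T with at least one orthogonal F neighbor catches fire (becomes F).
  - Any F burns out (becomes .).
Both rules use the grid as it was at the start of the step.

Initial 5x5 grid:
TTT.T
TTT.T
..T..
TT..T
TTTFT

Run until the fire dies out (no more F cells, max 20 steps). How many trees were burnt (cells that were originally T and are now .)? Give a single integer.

Step 1: +2 fires, +1 burnt (F count now 2)
Step 2: +2 fires, +2 burnt (F count now 2)
Step 3: +2 fires, +2 burnt (F count now 2)
Step 4: +1 fires, +2 burnt (F count now 1)
Step 5: +0 fires, +1 burnt (F count now 0)
Fire out after step 5
Initially T: 16, now '.': 16
Total burnt (originally-T cells now '.'): 7

Answer: 7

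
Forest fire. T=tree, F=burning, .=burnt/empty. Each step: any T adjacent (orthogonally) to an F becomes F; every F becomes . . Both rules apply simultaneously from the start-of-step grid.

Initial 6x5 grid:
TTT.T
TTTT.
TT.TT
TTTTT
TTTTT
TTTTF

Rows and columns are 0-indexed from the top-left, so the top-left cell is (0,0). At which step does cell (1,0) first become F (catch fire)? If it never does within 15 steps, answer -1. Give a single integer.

Step 1: cell (1,0)='T' (+2 fires, +1 burnt)
Step 2: cell (1,0)='T' (+3 fires, +2 burnt)
Step 3: cell (1,0)='T' (+4 fires, +3 burnt)
Step 4: cell (1,0)='T' (+4 fires, +4 burnt)
Step 5: cell (1,0)='T' (+3 fires, +4 burnt)
Step 6: cell (1,0)='T' (+3 fires, +3 burnt)
Step 7: cell (1,0)='T' (+3 fires, +3 burnt)
Step 8: cell (1,0)='F' (+2 fires, +3 burnt)
  -> target ignites at step 8
Step 9: cell (1,0)='.' (+1 fires, +2 burnt)
Step 10: cell (1,0)='.' (+0 fires, +1 burnt)
  fire out at step 10

8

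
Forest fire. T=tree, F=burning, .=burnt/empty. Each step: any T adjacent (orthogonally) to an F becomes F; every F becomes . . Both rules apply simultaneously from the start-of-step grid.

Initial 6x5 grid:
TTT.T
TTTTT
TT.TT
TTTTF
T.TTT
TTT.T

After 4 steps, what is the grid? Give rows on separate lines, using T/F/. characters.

Step 1: 3 trees catch fire, 1 burn out
  TTT.T
  TTTTT
  TT.TF
  TTTF.
  T.TTF
  TTT.T
Step 2: 5 trees catch fire, 3 burn out
  TTT.T
  TTTTF
  TT.F.
  TTF..
  T.TF.
  TTT.F
Step 3: 4 trees catch fire, 5 burn out
  TTT.F
  TTTF.
  TT...
  TF...
  T.F..
  TTT..
Step 4: 4 trees catch fire, 4 burn out
  TTT..
  TTF..
  TF...
  F....
  T....
  TTF..

TTT..
TTF..
TF...
F....
T....
TTF..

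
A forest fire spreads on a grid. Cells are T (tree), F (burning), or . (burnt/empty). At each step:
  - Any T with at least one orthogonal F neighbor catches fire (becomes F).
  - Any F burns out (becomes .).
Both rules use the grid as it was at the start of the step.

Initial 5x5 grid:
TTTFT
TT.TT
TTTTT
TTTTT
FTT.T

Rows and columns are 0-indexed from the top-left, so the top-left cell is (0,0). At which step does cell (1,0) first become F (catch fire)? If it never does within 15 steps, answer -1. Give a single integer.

Step 1: cell (1,0)='T' (+5 fires, +2 burnt)
Step 2: cell (1,0)='T' (+6 fires, +5 burnt)
Step 3: cell (1,0)='F' (+8 fires, +6 burnt)
  -> target ignites at step 3
Step 4: cell (1,0)='.' (+1 fires, +8 burnt)
Step 5: cell (1,0)='.' (+1 fires, +1 burnt)
Step 6: cell (1,0)='.' (+0 fires, +1 burnt)
  fire out at step 6

3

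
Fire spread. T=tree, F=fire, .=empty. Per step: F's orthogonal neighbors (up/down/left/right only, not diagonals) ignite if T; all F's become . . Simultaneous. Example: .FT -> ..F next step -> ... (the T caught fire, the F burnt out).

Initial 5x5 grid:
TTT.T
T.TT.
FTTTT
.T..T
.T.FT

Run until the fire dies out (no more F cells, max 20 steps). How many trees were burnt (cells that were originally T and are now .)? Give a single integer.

Step 1: +3 fires, +2 burnt (F count now 3)
Step 2: +4 fires, +3 burnt (F count now 4)
Step 3: +5 fires, +4 burnt (F count now 5)
Step 4: +2 fires, +5 burnt (F count now 2)
Step 5: +0 fires, +2 burnt (F count now 0)
Fire out after step 5
Initially T: 15, now '.': 24
Total burnt (originally-T cells now '.'): 14

Answer: 14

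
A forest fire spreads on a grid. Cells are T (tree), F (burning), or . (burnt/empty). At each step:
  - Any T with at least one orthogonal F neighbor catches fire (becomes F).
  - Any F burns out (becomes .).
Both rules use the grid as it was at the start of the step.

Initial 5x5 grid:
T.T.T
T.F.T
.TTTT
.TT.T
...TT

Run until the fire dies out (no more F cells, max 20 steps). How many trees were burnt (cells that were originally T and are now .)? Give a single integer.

Answer: 12

Derivation:
Step 1: +2 fires, +1 burnt (F count now 2)
Step 2: +3 fires, +2 burnt (F count now 3)
Step 3: +2 fires, +3 burnt (F count now 2)
Step 4: +2 fires, +2 burnt (F count now 2)
Step 5: +2 fires, +2 burnt (F count now 2)
Step 6: +1 fires, +2 burnt (F count now 1)
Step 7: +0 fires, +1 burnt (F count now 0)
Fire out after step 7
Initially T: 14, now '.': 23
Total burnt (originally-T cells now '.'): 12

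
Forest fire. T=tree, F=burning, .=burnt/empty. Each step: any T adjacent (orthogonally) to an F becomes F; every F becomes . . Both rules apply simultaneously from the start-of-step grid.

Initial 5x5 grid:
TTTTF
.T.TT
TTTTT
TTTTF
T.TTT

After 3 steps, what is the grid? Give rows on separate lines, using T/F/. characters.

Step 1: 5 trees catch fire, 2 burn out
  TTTF.
  .T.TF
  TTTTF
  TTTF.
  T.TTF
Step 2: 5 trees catch fire, 5 burn out
  TTF..
  .T.F.
  TTTF.
  TTF..
  T.TF.
Step 3: 4 trees catch fire, 5 burn out
  TF...
  .T...
  TTF..
  TF...
  T.F..

TF...
.T...
TTF..
TF...
T.F..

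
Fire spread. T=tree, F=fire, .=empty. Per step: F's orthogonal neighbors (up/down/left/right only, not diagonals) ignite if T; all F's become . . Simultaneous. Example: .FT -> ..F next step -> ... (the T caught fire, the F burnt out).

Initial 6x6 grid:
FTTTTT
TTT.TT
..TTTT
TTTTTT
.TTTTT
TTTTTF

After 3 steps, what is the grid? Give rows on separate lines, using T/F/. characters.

Step 1: 4 trees catch fire, 2 burn out
  .FTTTT
  FTT.TT
  ..TTTT
  TTTTTT
  .TTTTF
  TTTTF.
Step 2: 5 trees catch fire, 4 burn out
  ..FTTT
  .FT.TT
  ..TTTT
  TTTTTF
  .TTTF.
  TTTF..
Step 3: 6 trees catch fire, 5 burn out
  ...FTT
  ..F.TT
  ..TTTF
  TTTTF.
  .TTF..
  TTF...

...FTT
..F.TT
..TTTF
TTTTF.
.TTF..
TTF...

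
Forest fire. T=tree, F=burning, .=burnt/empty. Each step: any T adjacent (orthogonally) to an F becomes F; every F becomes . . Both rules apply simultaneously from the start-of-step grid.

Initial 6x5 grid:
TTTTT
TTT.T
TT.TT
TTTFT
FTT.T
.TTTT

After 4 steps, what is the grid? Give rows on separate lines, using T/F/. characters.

Step 1: 5 trees catch fire, 2 burn out
  TTTTT
  TTT.T
  TT.FT
  FTF.F
  .FT.T
  .TTTT
Step 2: 6 trees catch fire, 5 burn out
  TTTTT
  TTT.T
  FT..F
  .F...
  ..F.F
  .FTTT
Step 3: 5 trees catch fire, 6 burn out
  TTTTT
  FTT.F
  .F...
  .....
  .....
  ..FTF
Step 4: 4 trees catch fire, 5 burn out
  FTTTF
  .FT..
  .....
  .....
  .....
  ...F.

FTTTF
.FT..
.....
.....
.....
...F.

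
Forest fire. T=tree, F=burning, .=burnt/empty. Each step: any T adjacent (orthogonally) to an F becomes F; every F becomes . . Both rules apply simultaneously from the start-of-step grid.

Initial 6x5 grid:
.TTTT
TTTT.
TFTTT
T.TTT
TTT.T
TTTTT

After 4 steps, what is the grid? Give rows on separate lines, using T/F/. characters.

Step 1: 3 trees catch fire, 1 burn out
  .TTTT
  TFTT.
  F.FTT
  T.TTT
  TTT.T
  TTTTT
Step 2: 6 trees catch fire, 3 burn out
  .FTTT
  F.FT.
  ...FT
  F.FTT
  TTT.T
  TTTTT
Step 3: 6 trees catch fire, 6 burn out
  ..FTT
  ...F.
  ....F
  ...FT
  FTF.T
  TTTTT
Step 4: 5 trees catch fire, 6 burn out
  ...FT
  .....
  .....
  ....F
  .F..T
  FTFTT

...FT
.....
.....
....F
.F..T
FTFTT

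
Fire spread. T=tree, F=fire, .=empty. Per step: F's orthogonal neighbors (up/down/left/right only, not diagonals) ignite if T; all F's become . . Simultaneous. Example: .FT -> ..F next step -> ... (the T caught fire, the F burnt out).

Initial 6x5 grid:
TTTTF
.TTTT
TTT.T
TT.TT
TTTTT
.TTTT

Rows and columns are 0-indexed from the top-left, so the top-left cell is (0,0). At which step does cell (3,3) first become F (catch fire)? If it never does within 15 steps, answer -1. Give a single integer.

Step 1: cell (3,3)='T' (+2 fires, +1 burnt)
Step 2: cell (3,3)='T' (+3 fires, +2 burnt)
Step 3: cell (3,3)='T' (+3 fires, +3 burnt)
Step 4: cell (3,3)='F' (+5 fires, +3 burnt)
  -> target ignites at step 4
Step 5: cell (3,3)='.' (+3 fires, +5 burnt)
Step 6: cell (3,3)='.' (+4 fires, +3 burnt)
Step 7: cell (3,3)='.' (+3 fires, +4 burnt)
Step 8: cell (3,3)='.' (+2 fires, +3 burnt)
Step 9: cell (3,3)='.' (+0 fires, +2 burnt)
  fire out at step 9

4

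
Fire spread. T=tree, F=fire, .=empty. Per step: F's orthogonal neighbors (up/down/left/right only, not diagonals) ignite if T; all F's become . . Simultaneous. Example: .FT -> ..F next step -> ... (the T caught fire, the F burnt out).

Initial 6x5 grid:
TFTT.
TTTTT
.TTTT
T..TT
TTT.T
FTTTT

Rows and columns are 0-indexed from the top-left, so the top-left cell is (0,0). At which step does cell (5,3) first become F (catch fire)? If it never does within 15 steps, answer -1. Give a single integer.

Step 1: cell (5,3)='T' (+5 fires, +2 burnt)
Step 2: cell (5,3)='T' (+7 fires, +5 burnt)
Step 3: cell (5,3)='F' (+4 fires, +7 burnt)
  -> target ignites at step 3
Step 4: cell (5,3)='.' (+3 fires, +4 burnt)
Step 5: cell (5,3)='.' (+3 fires, +3 burnt)
Step 6: cell (5,3)='.' (+1 fires, +3 burnt)
Step 7: cell (5,3)='.' (+0 fires, +1 burnt)
  fire out at step 7

3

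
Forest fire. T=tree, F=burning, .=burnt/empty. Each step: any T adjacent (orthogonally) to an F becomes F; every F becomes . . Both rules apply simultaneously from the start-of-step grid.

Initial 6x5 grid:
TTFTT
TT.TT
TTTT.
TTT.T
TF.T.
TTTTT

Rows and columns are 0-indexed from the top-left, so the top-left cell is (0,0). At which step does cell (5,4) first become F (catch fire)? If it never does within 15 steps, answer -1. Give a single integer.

Step 1: cell (5,4)='T' (+5 fires, +2 burnt)
Step 2: cell (5,4)='T' (+9 fires, +5 burnt)
Step 3: cell (5,4)='T' (+6 fires, +9 burnt)
Step 4: cell (5,4)='F' (+2 fires, +6 burnt)
  -> target ignites at step 4
Step 5: cell (5,4)='.' (+0 fires, +2 burnt)
  fire out at step 5

4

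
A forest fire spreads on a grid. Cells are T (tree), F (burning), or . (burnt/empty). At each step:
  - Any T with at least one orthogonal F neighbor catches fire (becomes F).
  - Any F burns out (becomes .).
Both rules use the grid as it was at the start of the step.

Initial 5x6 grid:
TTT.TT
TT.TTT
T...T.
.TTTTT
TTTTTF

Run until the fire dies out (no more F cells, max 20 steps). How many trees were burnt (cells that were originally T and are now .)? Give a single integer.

Step 1: +2 fires, +1 burnt (F count now 2)
Step 2: +2 fires, +2 burnt (F count now 2)
Step 3: +3 fires, +2 burnt (F count now 3)
Step 4: +3 fires, +3 burnt (F count now 3)
Step 5: +5 fires, +3 burnt (F count now 5)
Step 6: +1 fires, +5 burnt (F count now 1)
Step 7: +0 fires, +1 burnt (F count now 0)
Fire out after step 7
Initially T: 22, now '.': 24
Total burnt (originally-T cells now '.'): 16

Answer: 16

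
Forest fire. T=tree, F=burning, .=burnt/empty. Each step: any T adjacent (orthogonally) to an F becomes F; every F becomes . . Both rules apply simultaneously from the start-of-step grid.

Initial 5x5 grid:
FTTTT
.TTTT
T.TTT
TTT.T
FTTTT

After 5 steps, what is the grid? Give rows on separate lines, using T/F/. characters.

Step 1: 3 trees catch fire, 2 burn out
  .FTTT
  .TTTT
  T.TTT
  FTT.T
  .FTTT
Step 2: 5 trees catch fire, 3 burn out
  ..FTT
  .FTTT
  F.TTT
  .FT.T
  ..FTT
Step 3: 4 trees catch fire, 5 burn out
  ...FT
  ..FTT
  ..TTT
  ..F.T
  ...FT
Step 4: 4 trees catch fire, 4 burn out
  ....F
  ...FT
  ..FTT
  ....T
  ....F
Step 5: 3 trees catch fire, 4 burn out
  .....
  ....F
  ...FT
  ....F
  .....

.....
....F
...FT
....F
.....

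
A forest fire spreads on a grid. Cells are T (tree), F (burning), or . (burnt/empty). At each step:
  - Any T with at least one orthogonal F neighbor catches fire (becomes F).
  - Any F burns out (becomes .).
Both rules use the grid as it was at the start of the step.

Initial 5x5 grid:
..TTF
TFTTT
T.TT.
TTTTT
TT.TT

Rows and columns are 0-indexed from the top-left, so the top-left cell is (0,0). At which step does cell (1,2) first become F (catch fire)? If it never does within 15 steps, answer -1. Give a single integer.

Step 1: cell (1,2)='F' (+4 fires, +2 burnt)
  -> target ignites at step 1
Step 2: cell (1,2)='.' (+4 fires, +4 burnt)
Step 3: cell (1,2)='.' (+3 fires, +4 burnt)
Step 4: cell (1,2)='.' (+3 fires, +3 burnt)
Step 5: cell (1,2)='.' (+3 fires, +3 burnt)
Step 6: cell (1,2)='.' (+1 fires, +3 burnt)
Step 7: cell (1,2)='.' (+0 fires, +1 burnt)
  fire out at step 7

1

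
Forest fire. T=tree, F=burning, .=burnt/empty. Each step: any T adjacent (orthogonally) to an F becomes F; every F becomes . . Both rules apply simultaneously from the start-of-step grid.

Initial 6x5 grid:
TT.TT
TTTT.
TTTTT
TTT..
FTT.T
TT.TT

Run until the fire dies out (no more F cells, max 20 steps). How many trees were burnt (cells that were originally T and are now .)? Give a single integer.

Answer: 20

Derivation:
Step 1: +3 fires, +1 burnt (F count now 3)
Step 2: +4 fires, +3 burnt (F count now 4)
Step 3: +3 fires, +4 burnt (F count now 3)
Step 4: +3 fires, +3 burnt (F count now 3)
Step 5: +3 fires, +3 burnt (F count now 3)
Step 6: +2 fires, +3 burnt (F count now 2)
Step 7: +1 fires, +2 burnt (F count now 1)
Step 8: +1 fires, +1 burnt (F count now 1)
Step 9: +0 fires, +1 burnt (F count now 0)
Fire out after step 9
Initially T: 23, now '.': 27
Total burnt (originally-T cells now '.'): 20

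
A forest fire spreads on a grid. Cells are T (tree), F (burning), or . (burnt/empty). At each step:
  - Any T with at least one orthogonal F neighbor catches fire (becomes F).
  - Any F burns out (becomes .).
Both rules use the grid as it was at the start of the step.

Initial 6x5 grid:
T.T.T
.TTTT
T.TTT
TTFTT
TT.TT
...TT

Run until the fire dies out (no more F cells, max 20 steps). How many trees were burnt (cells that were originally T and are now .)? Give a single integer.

Step 1: +3 fires, +1 burnt (F count now 3)
Step 2: +6 fires, +3 burnt (F count now 6)
Step 3: +8 fires, +6 burnt (F count now 8)
Step 4: +2 fires, +8 burnt (F count now 2)
Step 5: +1 fires, +2 burnt (F count now 1)
Step 6: +0 fires, +1 burnt (F count now 0)
Fire out after step 6
Initially T: 21, now '.': 29
Total burnt (originally-T cells now '.'): 20

Answer: 20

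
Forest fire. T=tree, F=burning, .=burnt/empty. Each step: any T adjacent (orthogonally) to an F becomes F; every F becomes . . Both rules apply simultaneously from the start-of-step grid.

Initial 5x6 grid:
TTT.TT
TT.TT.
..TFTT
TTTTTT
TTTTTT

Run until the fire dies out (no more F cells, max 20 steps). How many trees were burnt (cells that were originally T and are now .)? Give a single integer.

Answer: 19

Derivation:
Step 1: +4 fires, +1 burnt (F count now 4)
Step 2: +5 fires, +4 burnt (F count now 5)
Step 3: +5 fires, +5 burnt (F count now 5)
Step 4: +4 fires, +5 burnt (F count now 4)
Step 5: +1 fires, +4 burnt (F count now 1)
Step 6: +0 fires, +1 burnt (F count now 0)
Fire out after step 6
Initially T: 24, now '.': 25
Total burnt (originally-T cells now '.'): 19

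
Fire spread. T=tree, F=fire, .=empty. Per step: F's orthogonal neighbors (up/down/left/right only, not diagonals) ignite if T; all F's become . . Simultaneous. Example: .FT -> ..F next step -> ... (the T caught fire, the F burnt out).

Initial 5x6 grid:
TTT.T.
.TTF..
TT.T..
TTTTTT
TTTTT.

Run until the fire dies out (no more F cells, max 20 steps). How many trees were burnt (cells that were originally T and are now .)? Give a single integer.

Step 1: +2 fires, +1 burnt (F count now 2)
Step 2: +3 fires, +2 burnt (F count now 3)
Step 3: +5 fires, +3 burnt (F count now 5)
Step 4: +6 fires, +5 burnt (F count now 6)
Step 5: +2 fires, +6 burnt (F count now 2)
Step 6: +1 fires, +2 burnt (F count now 1)
Step 7: +0 fires, +1 burnt (F count now 0)
Fire out after step 7
Initially T: 20, now '.': 29
Total burnt (originally-T cells now '.'): 19

Answer: 19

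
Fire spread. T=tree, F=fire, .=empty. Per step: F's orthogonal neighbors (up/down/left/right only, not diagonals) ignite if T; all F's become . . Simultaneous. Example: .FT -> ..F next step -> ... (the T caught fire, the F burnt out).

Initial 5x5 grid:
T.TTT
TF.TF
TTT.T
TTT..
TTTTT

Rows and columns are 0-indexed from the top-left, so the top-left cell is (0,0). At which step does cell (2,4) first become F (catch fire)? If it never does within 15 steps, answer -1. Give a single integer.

Step 1: cell (2,4)='F' (+5 fires, +2 burnt)
  -> target ignites at step 1
Step 2: cell (2,4)='.' (+5 fires, +5 burnt)
Step 3: cell (2,4)='.' (+4 fires, +5 burnt)
Step 4: cell (2,4)='.' (+2 fires, +4 burnt)
Step 5: cell (2,4)='.' (+1 fires, +2 burnt)
Step 6: cell (2,4)='.' (+1 fires, +1 burnt)
Step 7: cell (2,4)='.' (+0 fires, +1 burnt)
  fire out at step 7

1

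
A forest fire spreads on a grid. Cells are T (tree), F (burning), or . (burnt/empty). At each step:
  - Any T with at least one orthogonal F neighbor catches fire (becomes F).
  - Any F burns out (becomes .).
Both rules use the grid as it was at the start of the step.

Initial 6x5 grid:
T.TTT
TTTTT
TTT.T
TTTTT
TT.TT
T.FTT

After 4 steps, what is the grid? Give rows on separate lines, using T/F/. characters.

Step 1: 1 trees catch fire, 1 burn out
  T.TTT
  TTTTT
  TTT.T
  TTTTT
  TT.TT
  T..FT
Step 2: 2 trees catch fire, 1 burn out
  T.TTT
  TTTTT
  TTT.T
  TTTTT
  TT.FT
  T...F
Step 3: 2 trees catch fire, 2 burn out
  T.TTT
  TTTTT
  TTT.T
  TTTFT
  TT..F
  T....
Step 4: 2 trees catch fire, 2 burn out
  T.TTT
  TTTTT
  TTT.T
  TTF.F
  TT...
  T....

T.TTT
TTTTT
TTT.T
TTF.F
TT...
T....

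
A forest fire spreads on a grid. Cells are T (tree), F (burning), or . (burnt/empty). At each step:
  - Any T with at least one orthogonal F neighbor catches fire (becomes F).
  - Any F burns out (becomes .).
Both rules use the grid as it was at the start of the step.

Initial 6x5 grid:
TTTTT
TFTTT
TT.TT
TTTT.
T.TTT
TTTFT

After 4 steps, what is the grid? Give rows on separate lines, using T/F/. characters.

Step 1: 7 trees catch fire, 2 burn out
  TFTTT
  F.FTT
  TF.TT
  TTTT.
  T.TFT
  TTF.F
Step 2: 9 trees catch fire, 7 burn out
  F.FTT
  ...FT
  F..TT
  TFTF.
  T.F.F
  TF...
Step 3: 6 trees catch fire, 9 burn out
  ...FT
  ....F
  ...FT
  F.F..
  T....
  F....
Step 4: 3 trees catch fire, 6 burn out
  ....F
  .....
  ....F
  .....
  F....
  .....

....F
.....
....F
.....
F....
.....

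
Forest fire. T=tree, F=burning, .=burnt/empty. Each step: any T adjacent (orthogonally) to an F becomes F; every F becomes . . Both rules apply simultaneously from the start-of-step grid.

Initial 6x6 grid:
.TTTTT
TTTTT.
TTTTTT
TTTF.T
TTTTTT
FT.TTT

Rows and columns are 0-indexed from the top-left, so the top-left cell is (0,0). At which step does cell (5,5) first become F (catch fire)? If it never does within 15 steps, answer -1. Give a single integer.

Step 1: cell (5,5)='T' (+5 fires, +2 burnt)
Step 2: cell (5,5)='T' (+9 fires, +5 burnt)
Step 3: cell (5,5)='T' (+8 fires, +9 burnt)
Step 4: cell (5,5)='F' (+6 fires, +8 burnt)
  -> target ignites at step 4
Step 5: cell (5,5)='.' (+2 fires, +6 burnt)
Step 6: cell (5,5)='.' (+0 fires, +2 burnt)
  fire out at step 6

4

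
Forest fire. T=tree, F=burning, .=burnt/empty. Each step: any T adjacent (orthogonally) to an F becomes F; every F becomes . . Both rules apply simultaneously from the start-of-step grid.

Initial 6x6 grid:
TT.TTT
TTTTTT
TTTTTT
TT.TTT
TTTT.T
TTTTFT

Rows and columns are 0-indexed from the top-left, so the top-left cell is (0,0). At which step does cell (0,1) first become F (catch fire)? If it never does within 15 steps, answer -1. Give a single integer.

Step 1: cell (0,1)='T' (+2 fires, +1 burnt)
Step 2: cell (0,1)='T' (+3 fires, +2 burnt)
Step 3: cell (0,1)='T' (+4 fires, +3 burnt)
Step 4: cell (0,1)='T' (+5 fires, +4 burnt)
Step 5: cell (0,1)='T' (+6 fires, +5 burnt)
Step 6: cell (0,1)='T' (+6 fires, +6 burnt)
Step 7: cell (0,1)='T' (+3 fires, +6 burnt)
Step 8: cell (0,1)='F' (+2 fires, +3 burnt)
  -> target ignites at step 8
Step 9: cell (0,1)='.' (+1 fires, +2 burnt)
Step 10: cell (0,1)='.' (+0 fires, +1 burnt)
  fire out at step 10

8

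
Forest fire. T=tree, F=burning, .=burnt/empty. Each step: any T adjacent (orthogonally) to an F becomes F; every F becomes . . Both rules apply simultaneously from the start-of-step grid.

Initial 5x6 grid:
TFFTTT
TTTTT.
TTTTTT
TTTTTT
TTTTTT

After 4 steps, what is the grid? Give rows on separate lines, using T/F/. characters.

Step 1: 4 trees catch fire, 2 burn out
  F..FTT
  TFFTT.
  TTTTTT
  TTTTTT
  TTTTTT
Step 2: 5 trees catch fire, 4 burn out
  ....FT
  F..FT.
  TFFTTT
  TTTTTT
  TTTTTT
Step 3: 6 trees catch fire, 5 burn out
  .....F
  ....F.
  F..FTT
  TFFTTT
  TTTTTT
Step 4: 5 trees catch fire, 6 burn out
  ......
  ......
  ....FT
  F..FTT
  TFFTTT

......
......
....FT
F..FTT
TFFTTT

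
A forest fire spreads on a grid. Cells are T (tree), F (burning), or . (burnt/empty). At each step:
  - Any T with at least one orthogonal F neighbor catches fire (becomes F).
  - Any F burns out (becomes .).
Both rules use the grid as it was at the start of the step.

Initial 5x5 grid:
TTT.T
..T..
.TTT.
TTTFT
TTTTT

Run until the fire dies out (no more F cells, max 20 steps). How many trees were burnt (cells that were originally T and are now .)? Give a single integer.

Step 1: +4 fires, +1 burnt (F count now 4)
Step 2: +4 fires, +4 burnt (F count now 4)
Step 3: +4 fires, +4 burnt (F count now 4)
Step 4: +2 fires, +4 burnt (F count now 2)
Step 5: +1 fires, +2 burnt (F count now 1)
Step 6: +1 fires, +1 burnt (F count now 1)
Step 7: +0 fires, +1 burnt (F count now 0)
Fire out after step 7
Initially T: 17, now '.': 24
Total burnt (originally-T cells now '.'): 16

Answer: 16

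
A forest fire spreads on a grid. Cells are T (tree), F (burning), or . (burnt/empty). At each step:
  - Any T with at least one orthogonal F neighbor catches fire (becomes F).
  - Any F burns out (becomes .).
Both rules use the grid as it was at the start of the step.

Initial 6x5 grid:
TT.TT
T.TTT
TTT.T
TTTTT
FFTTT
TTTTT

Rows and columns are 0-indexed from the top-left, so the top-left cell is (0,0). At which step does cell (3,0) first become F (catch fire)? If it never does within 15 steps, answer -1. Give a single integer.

Step 1: cell (3,0)='F' (+5 fires, +2 burnt)
  -> target ignites at step 1
Step 2: cell (3,0)='.' (+5 fires, +5 burnt)
Step 3: cell (3,0)='.' (+5 fires, +5 burnt)
Step 4: cell (3,0)='.' (+4 fires, +5 burnt)
Step 5: cell (3,0)='.' (+3 fires, +4 burnt)
Step 6: cell (3,0)='.' (+2 fires, +3 burnt)
Step 7: cell (3,0)='.' (+1 fires, +2 burnt)
Step 8: cell (3,0)='.' (+0 fires, +1 burnt)
  fire out at step 8

1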